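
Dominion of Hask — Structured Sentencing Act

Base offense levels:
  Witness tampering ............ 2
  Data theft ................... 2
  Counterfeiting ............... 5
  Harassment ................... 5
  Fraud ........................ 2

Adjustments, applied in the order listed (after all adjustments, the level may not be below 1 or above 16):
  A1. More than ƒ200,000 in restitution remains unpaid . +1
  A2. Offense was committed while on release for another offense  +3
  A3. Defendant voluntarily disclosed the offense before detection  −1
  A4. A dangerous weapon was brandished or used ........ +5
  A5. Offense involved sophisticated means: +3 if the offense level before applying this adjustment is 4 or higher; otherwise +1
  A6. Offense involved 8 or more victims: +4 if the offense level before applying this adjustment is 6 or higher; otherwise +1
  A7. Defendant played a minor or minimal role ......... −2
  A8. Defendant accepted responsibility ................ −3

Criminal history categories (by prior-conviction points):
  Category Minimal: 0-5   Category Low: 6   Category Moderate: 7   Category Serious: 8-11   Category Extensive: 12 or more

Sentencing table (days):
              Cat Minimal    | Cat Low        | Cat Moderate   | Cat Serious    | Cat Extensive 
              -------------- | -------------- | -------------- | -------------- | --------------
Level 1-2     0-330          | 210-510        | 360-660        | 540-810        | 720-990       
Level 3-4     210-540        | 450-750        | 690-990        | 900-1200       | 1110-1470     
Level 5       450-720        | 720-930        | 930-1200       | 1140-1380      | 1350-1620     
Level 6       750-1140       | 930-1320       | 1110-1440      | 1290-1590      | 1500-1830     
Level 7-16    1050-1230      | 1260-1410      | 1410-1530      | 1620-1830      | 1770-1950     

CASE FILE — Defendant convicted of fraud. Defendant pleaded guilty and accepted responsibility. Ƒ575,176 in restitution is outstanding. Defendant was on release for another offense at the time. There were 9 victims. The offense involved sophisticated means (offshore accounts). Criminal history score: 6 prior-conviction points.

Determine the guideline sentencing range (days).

Base offense level for fraud: 2.
A1 applies: 2 + 1 = 3.
A2 applies: 3 + 3 = 6.
A3 does not apply.
A4 does not apply.
A5 applies (level before this adjustment is 6 ≥ 4, so +3): 6 + 3 = 9.
A6 applies (level before this adjustment is 9 ≥ 6, so +4): 9 + 4 = 13.
A8 applies: 13 − 3 = 10.
Final offense level: 10.
Criminal history: 6 prior points → Category Low (6).
Level 10 falls in the 7-16 band.
Grid: Level 7-16 × Category Low = 1260-1410 days.

1260-1410 days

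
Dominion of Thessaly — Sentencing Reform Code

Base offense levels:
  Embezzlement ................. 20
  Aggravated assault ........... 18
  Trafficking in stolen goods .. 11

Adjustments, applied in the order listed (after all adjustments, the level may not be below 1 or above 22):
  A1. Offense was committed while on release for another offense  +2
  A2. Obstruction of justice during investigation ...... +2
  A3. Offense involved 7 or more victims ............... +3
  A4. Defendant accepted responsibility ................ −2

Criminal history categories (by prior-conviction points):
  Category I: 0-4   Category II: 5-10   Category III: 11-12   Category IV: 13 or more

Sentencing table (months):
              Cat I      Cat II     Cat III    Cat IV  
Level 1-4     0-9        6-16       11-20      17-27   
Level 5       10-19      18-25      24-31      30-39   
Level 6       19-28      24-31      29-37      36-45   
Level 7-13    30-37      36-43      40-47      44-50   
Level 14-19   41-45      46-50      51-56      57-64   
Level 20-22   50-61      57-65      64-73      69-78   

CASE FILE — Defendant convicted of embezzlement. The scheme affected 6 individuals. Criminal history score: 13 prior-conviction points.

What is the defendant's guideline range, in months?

Base offense level for embezzlement: 20.
Final offense level: 20.
Criminal history: 13 prior points → Category IV (13+).
Level 20 falls in the 20-22 band.
Grid: Level 20-22 × Category IV = 69-78 months.

69-78 months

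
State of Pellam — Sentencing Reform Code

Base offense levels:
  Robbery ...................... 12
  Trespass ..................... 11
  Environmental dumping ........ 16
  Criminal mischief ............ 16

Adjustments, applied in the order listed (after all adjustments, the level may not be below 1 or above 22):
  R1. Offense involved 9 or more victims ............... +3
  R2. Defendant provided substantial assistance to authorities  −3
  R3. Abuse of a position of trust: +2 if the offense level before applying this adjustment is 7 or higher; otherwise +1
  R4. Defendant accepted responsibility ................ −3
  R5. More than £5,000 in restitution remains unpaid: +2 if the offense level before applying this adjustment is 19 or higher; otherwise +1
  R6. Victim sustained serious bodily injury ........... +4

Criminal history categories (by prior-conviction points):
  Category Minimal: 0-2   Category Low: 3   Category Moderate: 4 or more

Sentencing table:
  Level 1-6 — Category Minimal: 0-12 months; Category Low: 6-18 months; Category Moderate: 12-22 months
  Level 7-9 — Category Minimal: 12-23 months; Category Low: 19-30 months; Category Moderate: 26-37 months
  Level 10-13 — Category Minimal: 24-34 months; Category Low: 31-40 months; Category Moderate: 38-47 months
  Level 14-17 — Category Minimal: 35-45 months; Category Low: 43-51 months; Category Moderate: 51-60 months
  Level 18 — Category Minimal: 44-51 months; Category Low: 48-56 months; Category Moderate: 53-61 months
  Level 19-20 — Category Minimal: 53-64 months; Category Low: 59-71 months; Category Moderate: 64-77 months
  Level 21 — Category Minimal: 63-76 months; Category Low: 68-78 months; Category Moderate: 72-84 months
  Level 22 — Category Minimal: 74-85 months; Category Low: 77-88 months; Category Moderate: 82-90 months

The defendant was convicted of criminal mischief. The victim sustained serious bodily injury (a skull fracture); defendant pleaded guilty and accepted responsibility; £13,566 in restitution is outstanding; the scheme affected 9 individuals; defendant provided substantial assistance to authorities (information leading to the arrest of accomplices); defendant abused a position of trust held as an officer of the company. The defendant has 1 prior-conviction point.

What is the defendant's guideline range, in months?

53-64 months

Base offense level for criminal mischief: 16.
R1 applies: 16 + 3 = 19.
R2 applies: 19 − 3 = 16.
R3 applies (level before this adjustment is 16 ≥ 7, so +2): 16 + 2 = 18.
R4 applies: 18 − 3 = 15.
R5 applies (level before this adjustment is 15 < 19, so +1): 15 + 1 = 16.
R6 applies: 16 + 4 = 20.
Final offense level: 20.
Criminal history: 1 prior point → Category Minimal (0-2).
Level 20 falls in the 19-20 band.
Grid: Level 19-20 × Category Minimal = 53-64 months.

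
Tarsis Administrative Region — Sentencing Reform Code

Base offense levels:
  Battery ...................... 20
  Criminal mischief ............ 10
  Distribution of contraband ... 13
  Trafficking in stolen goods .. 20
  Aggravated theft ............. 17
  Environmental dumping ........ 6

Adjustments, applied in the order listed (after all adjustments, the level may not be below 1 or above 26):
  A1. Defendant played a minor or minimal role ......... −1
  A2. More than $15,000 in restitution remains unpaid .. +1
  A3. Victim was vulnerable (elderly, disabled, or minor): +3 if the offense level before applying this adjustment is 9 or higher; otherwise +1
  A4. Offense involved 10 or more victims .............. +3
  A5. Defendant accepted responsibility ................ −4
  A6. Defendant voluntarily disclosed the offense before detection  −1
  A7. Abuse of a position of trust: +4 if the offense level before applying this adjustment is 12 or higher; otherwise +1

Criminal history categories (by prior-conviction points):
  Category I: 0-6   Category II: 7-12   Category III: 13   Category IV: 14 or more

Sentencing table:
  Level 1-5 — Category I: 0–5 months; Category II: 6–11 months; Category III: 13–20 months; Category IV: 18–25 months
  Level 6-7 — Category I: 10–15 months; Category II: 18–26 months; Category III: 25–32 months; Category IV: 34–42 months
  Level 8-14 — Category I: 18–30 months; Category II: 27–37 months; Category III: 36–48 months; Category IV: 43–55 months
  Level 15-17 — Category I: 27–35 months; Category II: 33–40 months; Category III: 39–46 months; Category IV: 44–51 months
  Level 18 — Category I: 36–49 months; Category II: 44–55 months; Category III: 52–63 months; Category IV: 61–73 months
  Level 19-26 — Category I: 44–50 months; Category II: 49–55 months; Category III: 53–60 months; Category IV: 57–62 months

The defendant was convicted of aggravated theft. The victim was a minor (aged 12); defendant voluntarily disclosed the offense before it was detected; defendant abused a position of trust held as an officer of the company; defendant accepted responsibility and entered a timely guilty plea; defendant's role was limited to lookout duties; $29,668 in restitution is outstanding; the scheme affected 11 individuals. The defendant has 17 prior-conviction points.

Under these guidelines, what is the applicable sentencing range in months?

Base offense level for aggravated theft: 17.
A1 applies: 17 − 1 = 16.
A2 applies: 16 + 1 = 17.
A3 applies (level before this adjustment is 17 ≥ 9, so +3): 17 + 3 = 20.
A4 applies: 20 + 3 = 23.
A5 applies: 23 − 4 = 19.
A6 applies: 19 − 1 = 18.
A7 applies (level before this adjustment is 18 ≥ 12, so +4): 18 + 4 = 22.
Final offense level: 22.
Criminal history: 17 prior points → Category IV (14+).
Level 22 falls in the 19-26 band.
Grid: Level 19-26 × Category IV = 57-62 months.

57-62 months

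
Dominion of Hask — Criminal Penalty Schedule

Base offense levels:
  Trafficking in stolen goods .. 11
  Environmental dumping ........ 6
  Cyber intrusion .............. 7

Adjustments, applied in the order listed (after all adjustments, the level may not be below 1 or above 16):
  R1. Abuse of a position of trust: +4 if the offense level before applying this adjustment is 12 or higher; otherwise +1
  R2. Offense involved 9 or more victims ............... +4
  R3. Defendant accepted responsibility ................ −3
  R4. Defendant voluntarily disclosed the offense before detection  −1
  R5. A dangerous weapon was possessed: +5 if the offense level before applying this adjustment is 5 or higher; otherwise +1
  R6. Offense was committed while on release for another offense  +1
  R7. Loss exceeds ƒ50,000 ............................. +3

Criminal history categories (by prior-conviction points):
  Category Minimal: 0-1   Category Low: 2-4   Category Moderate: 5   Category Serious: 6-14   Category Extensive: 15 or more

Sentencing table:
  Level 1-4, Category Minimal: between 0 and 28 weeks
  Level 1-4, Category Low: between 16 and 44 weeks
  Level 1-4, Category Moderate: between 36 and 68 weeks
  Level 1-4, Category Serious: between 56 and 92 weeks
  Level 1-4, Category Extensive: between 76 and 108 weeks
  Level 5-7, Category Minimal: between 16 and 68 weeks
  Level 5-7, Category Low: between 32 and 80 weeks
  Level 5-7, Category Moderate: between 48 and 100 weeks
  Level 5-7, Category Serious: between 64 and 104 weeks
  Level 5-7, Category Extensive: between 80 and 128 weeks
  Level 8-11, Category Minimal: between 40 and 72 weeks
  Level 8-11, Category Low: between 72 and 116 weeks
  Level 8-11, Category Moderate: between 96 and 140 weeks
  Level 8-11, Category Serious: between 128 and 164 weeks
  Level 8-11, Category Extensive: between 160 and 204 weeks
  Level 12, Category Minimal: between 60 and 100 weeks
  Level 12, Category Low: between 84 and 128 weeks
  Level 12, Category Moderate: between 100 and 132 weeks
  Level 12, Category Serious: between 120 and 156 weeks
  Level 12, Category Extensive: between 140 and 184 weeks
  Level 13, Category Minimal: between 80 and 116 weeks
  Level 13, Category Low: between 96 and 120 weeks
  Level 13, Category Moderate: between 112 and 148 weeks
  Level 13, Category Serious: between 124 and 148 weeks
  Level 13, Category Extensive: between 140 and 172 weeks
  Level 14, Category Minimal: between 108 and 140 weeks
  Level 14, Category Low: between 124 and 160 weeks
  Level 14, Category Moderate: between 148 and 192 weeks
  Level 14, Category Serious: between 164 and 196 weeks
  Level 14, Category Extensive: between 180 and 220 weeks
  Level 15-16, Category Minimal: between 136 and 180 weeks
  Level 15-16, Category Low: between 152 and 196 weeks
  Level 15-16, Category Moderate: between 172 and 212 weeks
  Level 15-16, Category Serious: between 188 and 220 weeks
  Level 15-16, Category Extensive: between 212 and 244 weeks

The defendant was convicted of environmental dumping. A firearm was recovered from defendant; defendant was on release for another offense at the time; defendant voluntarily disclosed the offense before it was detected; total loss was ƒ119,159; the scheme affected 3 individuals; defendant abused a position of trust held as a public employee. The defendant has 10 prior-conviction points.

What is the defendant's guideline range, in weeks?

Base offense level for environmental dumping: 6.
R1 applies (level before this adjustment is 6 < 12, so +1): 6 + 1 = 7.
R2 does not apply.
R4 applies: 7 − 1 = 6.
R5 applies (level before this adjustment is 6 ≥ 5, so +5): 6 + 5 = 11.
R6 applies: 11 + 1 = 12.
R7 applies: 12 + 3 = 15.
Final offense level: 15.
Criminal history: 10 prior points → Category Serious (6-14).
Level 15 falls in the 15-16 band.
Grid: Level 15-16 × Category Serious = 188-220 weeks.

188-220 weeks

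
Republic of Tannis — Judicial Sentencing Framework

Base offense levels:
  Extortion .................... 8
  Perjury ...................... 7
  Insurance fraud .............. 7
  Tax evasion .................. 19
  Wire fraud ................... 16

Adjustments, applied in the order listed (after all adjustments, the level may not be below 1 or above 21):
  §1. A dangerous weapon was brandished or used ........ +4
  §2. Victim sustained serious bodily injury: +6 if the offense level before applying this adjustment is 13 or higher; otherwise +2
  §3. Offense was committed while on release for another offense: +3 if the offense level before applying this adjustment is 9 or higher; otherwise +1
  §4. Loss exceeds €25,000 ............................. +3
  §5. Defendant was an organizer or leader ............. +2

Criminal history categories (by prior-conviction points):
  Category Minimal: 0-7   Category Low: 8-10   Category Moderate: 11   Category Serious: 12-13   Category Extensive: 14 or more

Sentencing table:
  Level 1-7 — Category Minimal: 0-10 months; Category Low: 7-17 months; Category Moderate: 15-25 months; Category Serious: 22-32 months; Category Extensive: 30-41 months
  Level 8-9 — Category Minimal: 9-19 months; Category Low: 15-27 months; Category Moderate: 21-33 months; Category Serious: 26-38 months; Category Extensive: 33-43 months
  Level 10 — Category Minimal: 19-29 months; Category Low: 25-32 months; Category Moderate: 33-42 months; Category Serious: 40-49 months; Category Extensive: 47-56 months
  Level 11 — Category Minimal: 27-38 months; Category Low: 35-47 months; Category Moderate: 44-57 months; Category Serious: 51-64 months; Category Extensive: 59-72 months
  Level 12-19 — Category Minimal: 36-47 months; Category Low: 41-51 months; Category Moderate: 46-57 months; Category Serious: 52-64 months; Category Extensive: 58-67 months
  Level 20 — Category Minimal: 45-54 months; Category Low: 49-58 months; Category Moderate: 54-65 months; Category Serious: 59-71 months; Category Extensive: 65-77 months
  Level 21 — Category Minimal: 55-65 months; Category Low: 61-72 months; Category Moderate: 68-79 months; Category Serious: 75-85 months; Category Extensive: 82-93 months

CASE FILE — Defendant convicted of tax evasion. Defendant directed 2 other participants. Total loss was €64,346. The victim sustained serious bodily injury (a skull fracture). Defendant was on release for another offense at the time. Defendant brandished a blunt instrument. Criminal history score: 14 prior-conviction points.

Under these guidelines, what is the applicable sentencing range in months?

82-93 months

Base offense level for tax evasion: 19.
§1 applies: 19 + 4 = 23.
§2 applies (level before this adjustment is 23 ≥ 13, so +6): 23 + 6 = 29.
§3 applies (level before this adjustment is 29 ≥ 9, so +3): 29 + 3 = 32.
§4 applies: 32 + 3 = 35.
§5 applies: 35 + 2 = 37.
Level 37 exceeds the maximum of 21; capped at 21.
Final offense level: 21.
Criminal history: 14 prior points → Category Extensive (14+).
Level 21 falls in the 21 band.
Grid: Level 21 × Category Extensive = 82-93 months.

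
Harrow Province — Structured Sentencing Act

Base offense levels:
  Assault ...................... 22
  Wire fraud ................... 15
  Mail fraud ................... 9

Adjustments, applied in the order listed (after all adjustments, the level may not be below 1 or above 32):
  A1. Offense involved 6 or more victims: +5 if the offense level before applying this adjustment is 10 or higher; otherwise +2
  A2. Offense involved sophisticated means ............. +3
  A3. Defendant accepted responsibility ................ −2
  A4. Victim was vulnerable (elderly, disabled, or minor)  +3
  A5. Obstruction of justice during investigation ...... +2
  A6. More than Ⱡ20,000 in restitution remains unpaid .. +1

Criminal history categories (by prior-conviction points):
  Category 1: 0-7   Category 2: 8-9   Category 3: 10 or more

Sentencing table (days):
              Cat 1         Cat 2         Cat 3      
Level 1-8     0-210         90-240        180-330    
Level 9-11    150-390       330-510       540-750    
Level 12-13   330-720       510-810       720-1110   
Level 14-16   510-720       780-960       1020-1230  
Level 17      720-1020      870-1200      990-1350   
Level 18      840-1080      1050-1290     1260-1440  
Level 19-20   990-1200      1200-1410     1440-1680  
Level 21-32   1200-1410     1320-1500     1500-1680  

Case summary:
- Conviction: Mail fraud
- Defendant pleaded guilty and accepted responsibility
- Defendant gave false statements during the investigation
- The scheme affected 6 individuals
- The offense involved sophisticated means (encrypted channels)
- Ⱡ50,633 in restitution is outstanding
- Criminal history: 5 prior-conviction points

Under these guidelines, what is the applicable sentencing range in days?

Base offense level for mail fraud: 9.
A1 applies (level before this adjustment is 9 < 10, so +2): 9 + 2 = 11.
A2 applies: 11 + 3 = 14.
A3 applies: 14 − 2 = 12.
A5 applies: 12 + 2 = 14.
A6 applies: 14 + 1 = 15.
Final offense level: 15.
Criminal history: 5 prior points → Category 1 (0-7).
Level 15 falls in the 14-16 band.
Grid: Level 14-16 × Category 1 = 510-720 days.

510-720 days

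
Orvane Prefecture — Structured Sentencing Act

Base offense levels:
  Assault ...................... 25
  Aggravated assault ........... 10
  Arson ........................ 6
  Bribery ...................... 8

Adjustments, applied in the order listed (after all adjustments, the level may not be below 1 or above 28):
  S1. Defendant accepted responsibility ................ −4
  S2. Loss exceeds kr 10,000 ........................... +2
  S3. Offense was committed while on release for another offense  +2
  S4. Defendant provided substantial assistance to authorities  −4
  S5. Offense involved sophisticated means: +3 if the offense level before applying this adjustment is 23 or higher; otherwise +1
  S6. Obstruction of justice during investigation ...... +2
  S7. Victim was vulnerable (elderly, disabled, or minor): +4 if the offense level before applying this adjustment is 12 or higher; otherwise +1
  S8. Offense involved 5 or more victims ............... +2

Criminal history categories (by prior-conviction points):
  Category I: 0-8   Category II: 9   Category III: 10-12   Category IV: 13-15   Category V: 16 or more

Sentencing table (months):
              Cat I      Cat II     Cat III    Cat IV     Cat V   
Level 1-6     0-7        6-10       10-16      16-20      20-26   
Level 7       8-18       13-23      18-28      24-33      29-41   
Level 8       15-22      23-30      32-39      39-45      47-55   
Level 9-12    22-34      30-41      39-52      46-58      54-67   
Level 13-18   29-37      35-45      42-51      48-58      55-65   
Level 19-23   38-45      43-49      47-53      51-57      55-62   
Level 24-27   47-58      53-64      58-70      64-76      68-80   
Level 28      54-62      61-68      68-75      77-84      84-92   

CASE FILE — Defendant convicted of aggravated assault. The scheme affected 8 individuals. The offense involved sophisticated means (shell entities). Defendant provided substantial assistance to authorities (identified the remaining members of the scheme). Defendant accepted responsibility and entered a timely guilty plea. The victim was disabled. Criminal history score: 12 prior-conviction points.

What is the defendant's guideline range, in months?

10-16 months

Base offense level for aggravated assault: 10.
S1 applies: 10 − 4 = 6.
S2 does not apply.
S4 applies: 6 − 4 = 2.
S5 applies (level before this adjustment is 2 < 23, so +1): 2 + 1 = 3.
S7 applies (level before this adjustment is 3 < 12, so +1): 3 + 1 = 4.
S8 applies: 4 + 2 = 6.
Final offense level: 6.
Criminal history: 12 prior points → Category III (10-12).
Level 6 falls in the 1-6 band.
Grid: Level 1-6 × Category III = 10-16 months.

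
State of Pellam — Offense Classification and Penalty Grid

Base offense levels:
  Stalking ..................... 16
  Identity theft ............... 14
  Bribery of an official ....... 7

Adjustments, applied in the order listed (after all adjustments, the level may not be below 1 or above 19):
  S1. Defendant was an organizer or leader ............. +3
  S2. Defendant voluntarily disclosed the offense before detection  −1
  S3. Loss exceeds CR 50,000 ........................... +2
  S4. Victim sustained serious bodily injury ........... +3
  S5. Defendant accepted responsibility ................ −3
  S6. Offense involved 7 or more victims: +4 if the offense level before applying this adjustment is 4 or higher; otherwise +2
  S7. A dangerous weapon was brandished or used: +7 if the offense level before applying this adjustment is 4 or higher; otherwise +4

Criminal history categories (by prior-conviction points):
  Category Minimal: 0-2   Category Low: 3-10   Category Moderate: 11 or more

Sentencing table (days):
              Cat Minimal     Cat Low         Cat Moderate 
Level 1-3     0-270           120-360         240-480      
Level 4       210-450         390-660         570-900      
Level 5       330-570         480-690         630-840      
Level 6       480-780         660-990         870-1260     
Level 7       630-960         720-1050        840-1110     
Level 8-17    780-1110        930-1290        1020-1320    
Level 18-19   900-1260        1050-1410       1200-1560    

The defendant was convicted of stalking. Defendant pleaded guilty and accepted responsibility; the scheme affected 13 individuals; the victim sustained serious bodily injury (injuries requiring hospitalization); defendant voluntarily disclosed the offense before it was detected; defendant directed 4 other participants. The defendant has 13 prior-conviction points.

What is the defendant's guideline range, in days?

1200-1560 days

Base offense level for stalking: 16.
S1 applies: 16 + 3 = 19.
S2 applies: 19 − 1 = 18.
S3 does not apply.
S4 applies: 18 + 3 = 21.
S5 applies: 21 − 3 = 18.
S6 applies (level before this adjustment is 18 ≥ 4, so +4): 18 + 4 = 22.
S7 does not apply.
Level 22 exceeds the maximum of 19; capped at 19.
Final offense level: 19.
Criminal history: 13 prior points → Category Moderate (11+).
Level 19 falls in the 18-19 band.
Grid: Level 18-19 × Category Moderate = 1200-1560 days.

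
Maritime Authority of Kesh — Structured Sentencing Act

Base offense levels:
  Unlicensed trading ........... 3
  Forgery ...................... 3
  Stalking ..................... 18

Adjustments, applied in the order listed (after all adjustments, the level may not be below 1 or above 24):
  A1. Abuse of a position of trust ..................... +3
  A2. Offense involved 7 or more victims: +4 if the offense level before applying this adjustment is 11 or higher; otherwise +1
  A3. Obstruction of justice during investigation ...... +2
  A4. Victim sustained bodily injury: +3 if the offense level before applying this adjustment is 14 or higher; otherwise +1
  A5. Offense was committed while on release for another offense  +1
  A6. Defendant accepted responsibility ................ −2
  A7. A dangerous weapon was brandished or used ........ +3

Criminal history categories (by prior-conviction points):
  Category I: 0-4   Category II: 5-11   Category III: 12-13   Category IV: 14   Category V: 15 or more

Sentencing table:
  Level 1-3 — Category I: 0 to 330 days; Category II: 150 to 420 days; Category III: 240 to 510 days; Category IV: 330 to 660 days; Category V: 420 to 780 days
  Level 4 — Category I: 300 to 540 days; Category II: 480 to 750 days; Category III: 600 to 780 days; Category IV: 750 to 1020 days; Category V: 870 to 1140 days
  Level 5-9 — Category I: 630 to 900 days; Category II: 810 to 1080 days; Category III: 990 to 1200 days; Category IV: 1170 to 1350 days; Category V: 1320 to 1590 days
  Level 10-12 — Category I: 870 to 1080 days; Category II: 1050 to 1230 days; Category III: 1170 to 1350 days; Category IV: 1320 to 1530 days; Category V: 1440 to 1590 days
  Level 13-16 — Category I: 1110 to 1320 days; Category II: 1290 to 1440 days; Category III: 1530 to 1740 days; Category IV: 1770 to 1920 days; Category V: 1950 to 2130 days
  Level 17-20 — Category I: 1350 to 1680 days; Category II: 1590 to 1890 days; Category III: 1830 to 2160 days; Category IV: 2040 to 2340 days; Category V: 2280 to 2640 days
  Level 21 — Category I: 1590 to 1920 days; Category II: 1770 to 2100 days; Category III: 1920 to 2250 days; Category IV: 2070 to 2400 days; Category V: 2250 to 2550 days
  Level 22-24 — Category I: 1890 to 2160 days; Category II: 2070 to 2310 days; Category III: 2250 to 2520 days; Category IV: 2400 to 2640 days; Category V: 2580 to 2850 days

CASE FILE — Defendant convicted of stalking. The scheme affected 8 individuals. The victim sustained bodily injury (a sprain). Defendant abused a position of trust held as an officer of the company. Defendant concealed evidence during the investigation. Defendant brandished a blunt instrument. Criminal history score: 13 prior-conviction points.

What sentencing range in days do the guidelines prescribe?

2250-2520 days

Base offense level for stalking: 18.
A1 applies: 18 + 3 = 21.
A2 applies (level before this adjustment is 21 ≥ 11, so +4): 21 + 4 = 25.
A3 applies: 25 + 2 = 27.
A4 applies (level before this adjustment is 27 ≥ 14, so +3): 27 + 3 = 30.
A6 does not apply.
A7 applies: 30 + 3 = 33.
Level 33 exceeds the maximum of 24; capped at 24.
Final offense level: 24.
Criminal history: 13 prior points → Category III (12-13).
Level 24 falls in the 22-24 band.
Grid: Level 22-24 × Category III = 2250-2520 days.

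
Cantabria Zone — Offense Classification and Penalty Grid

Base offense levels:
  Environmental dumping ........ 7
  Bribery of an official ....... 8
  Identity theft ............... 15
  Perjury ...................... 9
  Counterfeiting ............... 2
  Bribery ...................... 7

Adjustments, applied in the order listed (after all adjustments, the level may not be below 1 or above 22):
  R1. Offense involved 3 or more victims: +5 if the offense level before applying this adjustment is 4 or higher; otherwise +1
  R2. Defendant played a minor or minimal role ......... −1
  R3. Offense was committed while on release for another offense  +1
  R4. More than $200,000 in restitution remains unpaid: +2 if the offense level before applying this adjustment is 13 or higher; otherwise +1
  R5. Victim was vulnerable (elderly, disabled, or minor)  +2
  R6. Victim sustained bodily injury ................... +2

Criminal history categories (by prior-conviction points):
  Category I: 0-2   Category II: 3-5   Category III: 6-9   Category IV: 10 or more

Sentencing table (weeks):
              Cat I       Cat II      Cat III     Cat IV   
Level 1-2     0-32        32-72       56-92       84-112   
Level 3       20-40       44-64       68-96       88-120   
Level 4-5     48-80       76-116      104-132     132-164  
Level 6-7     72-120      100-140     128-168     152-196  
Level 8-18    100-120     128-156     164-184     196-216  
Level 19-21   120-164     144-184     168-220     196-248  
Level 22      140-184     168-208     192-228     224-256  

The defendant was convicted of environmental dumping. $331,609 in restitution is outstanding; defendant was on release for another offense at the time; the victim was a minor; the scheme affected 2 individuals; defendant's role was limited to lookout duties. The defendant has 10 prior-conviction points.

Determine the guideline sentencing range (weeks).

Base offense level for environmental dumping: 7.
R2 applies: 7 − 1 = 6.
R3 applies: 6 + 1 = 7.
R4 applies (level before this adjustment is 7 < 13, so +1): 7 + 1 = 8.
R5 applies: 8 + 2 = 10.
R6 does not apply.
Final offense level: 10.
Criminal history: 10 prior points → Category IV (10+).
Level 10 falls in the 8-18 band.
Grid: Level 8-18 × Category IV = 196-216 weeks.

196-216 weeks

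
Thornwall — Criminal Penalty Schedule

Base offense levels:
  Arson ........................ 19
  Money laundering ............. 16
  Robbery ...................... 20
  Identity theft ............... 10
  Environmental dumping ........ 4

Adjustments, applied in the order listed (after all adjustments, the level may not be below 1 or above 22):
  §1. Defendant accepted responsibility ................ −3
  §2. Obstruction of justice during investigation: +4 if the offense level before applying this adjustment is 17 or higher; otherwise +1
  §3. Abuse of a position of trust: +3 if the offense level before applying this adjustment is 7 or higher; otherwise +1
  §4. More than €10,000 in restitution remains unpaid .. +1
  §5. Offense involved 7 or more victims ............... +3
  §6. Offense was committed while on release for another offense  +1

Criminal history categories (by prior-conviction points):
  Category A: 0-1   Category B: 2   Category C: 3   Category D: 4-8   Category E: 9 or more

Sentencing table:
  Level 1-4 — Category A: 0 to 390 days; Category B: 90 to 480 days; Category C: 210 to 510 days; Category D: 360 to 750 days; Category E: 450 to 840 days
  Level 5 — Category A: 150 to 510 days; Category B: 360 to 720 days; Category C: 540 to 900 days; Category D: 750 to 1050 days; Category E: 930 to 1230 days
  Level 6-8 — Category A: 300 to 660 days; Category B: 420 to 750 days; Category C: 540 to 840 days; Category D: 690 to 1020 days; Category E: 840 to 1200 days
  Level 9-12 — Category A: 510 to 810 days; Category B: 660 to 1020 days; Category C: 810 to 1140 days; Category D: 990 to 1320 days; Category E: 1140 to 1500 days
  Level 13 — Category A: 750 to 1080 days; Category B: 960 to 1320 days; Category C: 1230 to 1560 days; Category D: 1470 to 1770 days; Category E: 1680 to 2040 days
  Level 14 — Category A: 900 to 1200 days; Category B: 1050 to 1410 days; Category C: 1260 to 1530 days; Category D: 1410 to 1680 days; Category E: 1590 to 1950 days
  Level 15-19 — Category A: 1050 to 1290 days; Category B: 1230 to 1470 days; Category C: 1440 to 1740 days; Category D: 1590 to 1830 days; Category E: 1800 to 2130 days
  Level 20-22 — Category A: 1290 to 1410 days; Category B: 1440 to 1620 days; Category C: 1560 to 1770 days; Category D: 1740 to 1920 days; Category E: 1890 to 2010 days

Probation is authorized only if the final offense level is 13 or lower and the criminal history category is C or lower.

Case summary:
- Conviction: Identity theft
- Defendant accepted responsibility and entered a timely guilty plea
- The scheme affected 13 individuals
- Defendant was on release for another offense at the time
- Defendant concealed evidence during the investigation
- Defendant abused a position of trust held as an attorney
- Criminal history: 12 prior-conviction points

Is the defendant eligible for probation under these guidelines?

No

Base offense level for identity theft: 10.
§1 applies: 10 − 3 = 7.
§2 applies (level before this adjustment is 7 < 17, so +1): 7 + 1 = 8.
§3 applies (level before this adjustment is 8 ≥ 7, so +3): 8 + 3 = 11.
§4 does not apply.
§5 applies: 11 + 3 = 14.
§6 applies: 14 + 1 = 15.
Final offense level: 15.
Criminal history: 12 prior points → Category E (9+).
Level 15 falls in the 15-19 band.
Grid: Level 15-19 × Category E = 1800-2130 days.
Probation check: level 15 > 13 and category E > C → not eligible.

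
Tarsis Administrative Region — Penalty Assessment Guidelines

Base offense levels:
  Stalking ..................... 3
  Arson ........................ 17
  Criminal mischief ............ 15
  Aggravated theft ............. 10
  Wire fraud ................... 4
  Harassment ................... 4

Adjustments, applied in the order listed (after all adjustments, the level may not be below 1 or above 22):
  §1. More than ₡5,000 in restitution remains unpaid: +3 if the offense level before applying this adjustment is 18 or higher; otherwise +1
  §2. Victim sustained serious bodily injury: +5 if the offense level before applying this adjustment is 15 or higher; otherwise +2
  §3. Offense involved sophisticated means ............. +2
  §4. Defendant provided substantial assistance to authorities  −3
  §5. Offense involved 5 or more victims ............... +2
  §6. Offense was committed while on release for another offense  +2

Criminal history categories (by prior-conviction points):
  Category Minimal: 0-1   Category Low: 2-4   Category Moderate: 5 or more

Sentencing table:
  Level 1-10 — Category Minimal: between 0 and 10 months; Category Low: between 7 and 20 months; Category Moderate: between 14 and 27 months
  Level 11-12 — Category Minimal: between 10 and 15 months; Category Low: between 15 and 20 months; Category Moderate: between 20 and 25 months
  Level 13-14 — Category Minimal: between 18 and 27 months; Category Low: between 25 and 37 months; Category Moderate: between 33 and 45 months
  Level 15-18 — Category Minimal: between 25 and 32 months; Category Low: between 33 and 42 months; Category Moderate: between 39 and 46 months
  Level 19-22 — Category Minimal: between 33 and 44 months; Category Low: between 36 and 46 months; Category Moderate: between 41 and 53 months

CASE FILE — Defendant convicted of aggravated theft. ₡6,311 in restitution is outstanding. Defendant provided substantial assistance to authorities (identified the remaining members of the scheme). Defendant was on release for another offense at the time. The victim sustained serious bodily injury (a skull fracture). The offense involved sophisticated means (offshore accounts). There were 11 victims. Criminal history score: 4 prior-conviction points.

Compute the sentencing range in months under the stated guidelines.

33-42 months

Base offense level for aggravated theft: 10.
§1 applies (level before this adjustment is 10 < 18, so +1): 10 + 1 = 11.
§2 applies (level before this adjustment is 11 < 15, so +2): 11 + 2 = 13.
§3 applies: 13 + 2 = 15.
§4 applies: 15 − 3 = 12.
§5 applies: 12 + 2 = 14.
§6 applies: 14 + 2 = 16.
Final offense level: 16.
Criminal history: 4 prior points → Category Low (2-4).
Level 16 falls in the 15-18 band.
Grid: Level 15-18 × Category Low = 33-42 months.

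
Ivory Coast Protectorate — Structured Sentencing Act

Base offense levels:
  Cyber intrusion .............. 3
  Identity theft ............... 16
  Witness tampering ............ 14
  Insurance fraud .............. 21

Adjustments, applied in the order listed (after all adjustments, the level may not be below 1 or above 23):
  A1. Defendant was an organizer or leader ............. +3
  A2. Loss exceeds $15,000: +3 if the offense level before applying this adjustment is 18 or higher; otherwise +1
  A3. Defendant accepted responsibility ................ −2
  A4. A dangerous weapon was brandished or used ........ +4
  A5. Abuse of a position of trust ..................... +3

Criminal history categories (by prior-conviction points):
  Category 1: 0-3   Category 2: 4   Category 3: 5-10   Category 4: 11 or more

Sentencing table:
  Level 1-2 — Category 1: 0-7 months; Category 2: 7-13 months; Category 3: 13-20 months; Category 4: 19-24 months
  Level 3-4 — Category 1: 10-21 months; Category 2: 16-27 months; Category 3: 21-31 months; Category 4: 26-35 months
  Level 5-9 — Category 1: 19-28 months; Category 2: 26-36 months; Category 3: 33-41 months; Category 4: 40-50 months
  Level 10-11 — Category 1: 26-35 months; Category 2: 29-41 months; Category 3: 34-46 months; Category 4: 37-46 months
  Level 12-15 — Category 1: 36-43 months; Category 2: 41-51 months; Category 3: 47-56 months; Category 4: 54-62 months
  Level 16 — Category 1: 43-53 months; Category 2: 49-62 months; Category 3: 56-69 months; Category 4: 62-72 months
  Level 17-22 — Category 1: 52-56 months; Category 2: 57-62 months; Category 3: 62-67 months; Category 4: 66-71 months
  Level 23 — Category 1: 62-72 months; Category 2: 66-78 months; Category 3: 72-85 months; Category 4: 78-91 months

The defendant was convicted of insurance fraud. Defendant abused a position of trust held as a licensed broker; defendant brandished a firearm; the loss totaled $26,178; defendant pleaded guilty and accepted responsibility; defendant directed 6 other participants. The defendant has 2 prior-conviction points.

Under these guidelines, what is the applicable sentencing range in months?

62-72 months

Base offense level for insurance fraud: 21.
A1 applies: 21 + 3 = 24.
A2 applies (level before this adjustment is 24 ≥ 18, so +3): 24 + 3 = 27.
A3 applies: 27 − 2 = 25.
A4 applies: 25 + 4 = 29.
A5 applies: 29 + 3 = 32.
Level 32 exceeds the maximum of 23; capped at 23.
Final offense level: 23.
Criminal history: 2 prior points → Category 1 (0-3).
Level 23 falls in the 23 band.
Grid: Level 23 × Category 1 = 62-72 months.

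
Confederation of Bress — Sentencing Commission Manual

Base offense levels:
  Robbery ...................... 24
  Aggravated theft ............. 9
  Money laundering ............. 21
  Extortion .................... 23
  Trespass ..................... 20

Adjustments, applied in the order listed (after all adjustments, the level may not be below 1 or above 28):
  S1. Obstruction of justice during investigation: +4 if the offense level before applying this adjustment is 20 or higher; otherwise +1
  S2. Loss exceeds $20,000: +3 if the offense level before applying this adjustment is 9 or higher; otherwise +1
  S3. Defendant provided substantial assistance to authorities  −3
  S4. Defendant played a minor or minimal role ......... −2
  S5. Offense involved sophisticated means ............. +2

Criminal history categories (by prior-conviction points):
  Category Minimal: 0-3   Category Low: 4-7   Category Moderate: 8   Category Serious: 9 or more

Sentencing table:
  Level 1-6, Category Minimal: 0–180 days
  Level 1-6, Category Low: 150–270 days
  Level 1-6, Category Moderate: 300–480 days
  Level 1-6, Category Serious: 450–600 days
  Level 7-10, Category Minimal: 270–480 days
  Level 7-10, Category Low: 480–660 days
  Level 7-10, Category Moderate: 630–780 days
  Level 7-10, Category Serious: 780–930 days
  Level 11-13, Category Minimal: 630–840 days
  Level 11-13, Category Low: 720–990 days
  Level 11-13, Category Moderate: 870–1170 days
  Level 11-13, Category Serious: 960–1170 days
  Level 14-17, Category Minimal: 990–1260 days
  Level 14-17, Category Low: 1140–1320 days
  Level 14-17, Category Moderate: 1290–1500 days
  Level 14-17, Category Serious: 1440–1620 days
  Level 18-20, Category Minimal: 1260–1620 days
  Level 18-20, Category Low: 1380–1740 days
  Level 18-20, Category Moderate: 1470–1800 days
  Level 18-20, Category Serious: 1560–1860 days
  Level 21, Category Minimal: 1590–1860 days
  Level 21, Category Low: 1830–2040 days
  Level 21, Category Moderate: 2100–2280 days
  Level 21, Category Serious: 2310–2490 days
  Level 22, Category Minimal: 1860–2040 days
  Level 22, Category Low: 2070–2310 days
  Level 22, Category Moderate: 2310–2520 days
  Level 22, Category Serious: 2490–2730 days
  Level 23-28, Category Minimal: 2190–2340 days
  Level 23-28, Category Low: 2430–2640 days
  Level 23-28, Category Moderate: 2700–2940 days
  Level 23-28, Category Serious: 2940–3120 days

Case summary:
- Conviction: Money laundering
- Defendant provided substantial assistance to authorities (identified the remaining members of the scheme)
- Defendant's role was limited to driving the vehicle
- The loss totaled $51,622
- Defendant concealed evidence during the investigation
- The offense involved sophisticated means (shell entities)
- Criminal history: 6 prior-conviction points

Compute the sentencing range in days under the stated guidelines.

2430-2640 days

Base offense level for money laundering: 21.
S1 applies (level before this adjustment is 21 ≥ 20, so +4): 21 + 4 = 25.
S2 applies (level before this adjustment is 25 ≥ 9, so +3): 25 + 3 = 28.
S3 applies: 28 − 3 = 25.
S4 applies: 25 − 2 = 23.
S5 applies: 23 + 2 = 25.
Final offense level: 25.
Criminal history: 6 prior points → Category Low (4-7).
Level 25 falls in the 23-28 band.
Grid: Level 23-28 × Category Low = 2430-2640 days.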